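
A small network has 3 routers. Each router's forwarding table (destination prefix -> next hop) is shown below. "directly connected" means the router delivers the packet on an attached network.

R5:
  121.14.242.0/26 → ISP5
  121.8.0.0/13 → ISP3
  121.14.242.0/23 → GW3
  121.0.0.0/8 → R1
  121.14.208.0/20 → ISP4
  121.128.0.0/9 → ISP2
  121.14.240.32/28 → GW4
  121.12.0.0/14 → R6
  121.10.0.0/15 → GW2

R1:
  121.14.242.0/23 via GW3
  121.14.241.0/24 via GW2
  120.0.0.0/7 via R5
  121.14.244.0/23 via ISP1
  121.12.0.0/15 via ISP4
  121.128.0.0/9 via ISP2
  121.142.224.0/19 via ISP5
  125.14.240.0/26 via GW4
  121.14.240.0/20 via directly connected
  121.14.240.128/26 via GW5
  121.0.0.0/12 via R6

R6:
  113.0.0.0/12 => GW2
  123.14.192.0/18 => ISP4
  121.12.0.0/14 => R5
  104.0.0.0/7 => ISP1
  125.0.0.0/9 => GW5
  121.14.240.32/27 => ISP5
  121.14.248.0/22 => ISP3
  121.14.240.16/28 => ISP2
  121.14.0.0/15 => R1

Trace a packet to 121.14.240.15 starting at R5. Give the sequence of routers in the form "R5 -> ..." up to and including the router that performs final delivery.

At R5: longest match for 121.14.240.15 is 121.12.0.0/14 -> R6
At R6: longest match for 121.14.240.15 is 121.14.0.0/15 -> R1
At R1: longest match for 121.14.240.15 is 121.14.240.0/20 -> directly connected

R5 -> R6 -> R1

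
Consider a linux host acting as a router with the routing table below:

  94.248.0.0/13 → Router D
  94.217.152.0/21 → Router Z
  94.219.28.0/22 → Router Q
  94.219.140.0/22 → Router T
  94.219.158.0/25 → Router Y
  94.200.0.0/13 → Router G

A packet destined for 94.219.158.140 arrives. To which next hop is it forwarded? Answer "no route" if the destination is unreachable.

No entry's prefix contains 94.219.158.140; there is no default route.

no route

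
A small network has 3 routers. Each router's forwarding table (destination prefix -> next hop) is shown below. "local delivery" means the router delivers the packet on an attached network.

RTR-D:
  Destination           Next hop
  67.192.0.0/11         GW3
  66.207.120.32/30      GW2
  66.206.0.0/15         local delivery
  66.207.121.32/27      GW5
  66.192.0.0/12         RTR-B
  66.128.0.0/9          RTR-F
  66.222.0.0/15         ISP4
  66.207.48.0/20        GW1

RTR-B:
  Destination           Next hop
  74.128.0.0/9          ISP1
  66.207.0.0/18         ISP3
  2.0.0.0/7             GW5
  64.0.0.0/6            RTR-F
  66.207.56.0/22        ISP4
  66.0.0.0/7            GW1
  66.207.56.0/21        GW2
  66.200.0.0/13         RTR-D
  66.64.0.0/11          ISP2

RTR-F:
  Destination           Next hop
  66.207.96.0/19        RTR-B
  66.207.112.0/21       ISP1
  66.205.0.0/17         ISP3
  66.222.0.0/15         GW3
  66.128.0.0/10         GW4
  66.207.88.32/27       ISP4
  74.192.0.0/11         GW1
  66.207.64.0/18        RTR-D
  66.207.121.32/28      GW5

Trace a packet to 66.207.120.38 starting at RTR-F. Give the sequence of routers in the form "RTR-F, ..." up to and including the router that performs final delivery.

At RTR-F: longest match for 66.207.120.38 is 66.207.96.0/19 -> RTR-B
At RTR-B: longest match for 66.207.120.38 is 66.200.0.0/13 -> RTR-D
At RTR-D: longest match for 66.207.120.38 is 66.206.0.0/15 -> local delivery

RTR-F, RTR-B, RTR-D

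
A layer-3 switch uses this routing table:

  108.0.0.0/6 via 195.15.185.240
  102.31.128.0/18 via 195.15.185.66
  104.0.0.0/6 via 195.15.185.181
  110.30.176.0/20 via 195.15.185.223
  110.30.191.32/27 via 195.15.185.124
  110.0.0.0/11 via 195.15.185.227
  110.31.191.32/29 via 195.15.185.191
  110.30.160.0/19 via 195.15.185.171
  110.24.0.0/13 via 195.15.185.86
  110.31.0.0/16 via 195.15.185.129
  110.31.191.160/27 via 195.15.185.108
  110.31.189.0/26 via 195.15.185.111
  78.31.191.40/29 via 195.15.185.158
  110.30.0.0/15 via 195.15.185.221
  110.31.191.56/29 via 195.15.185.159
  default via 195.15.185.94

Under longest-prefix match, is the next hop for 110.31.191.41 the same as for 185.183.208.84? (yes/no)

no

110.31.191.41: longest match 110.31.0.0/16 -> 195.15.185.129
185.183.208.84: longest match 0.0.0.0/0 -> 195.15.185.94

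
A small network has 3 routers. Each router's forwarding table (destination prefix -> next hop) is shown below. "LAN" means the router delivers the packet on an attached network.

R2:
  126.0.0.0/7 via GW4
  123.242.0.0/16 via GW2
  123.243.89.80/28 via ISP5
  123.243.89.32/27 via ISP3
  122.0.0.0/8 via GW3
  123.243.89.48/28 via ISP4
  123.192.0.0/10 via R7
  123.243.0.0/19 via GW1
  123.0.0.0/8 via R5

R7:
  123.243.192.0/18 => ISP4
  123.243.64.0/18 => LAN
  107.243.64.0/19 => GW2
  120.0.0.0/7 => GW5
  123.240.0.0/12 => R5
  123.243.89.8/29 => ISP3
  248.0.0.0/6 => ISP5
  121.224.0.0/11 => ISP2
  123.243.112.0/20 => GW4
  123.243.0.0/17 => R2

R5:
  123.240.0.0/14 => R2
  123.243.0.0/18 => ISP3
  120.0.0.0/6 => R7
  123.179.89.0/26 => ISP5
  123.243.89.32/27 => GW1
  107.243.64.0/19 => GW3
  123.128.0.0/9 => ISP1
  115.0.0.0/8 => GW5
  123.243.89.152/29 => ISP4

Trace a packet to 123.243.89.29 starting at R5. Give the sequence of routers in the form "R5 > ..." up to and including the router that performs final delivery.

At R5: longest match for 123.243.89.29 is 123.240.0.0/14 -> R2
At R2: longest match for 123.243.89.29 is 123.192.0.0/10 -> R7
At R7: longest match for 123.243.89.29 is 123.243.64.0/18 -> LAN

R5 > R2 > R7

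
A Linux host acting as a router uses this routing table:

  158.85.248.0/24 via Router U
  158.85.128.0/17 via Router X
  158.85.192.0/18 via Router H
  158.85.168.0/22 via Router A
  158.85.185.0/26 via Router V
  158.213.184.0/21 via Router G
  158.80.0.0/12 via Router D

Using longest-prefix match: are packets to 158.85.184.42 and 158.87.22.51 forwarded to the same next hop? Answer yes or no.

158.85.184.42: longest match 158.85.128.0/17 -> Router X
158.87.22.51: longest match 158.80.0.0/12 -> Router D

no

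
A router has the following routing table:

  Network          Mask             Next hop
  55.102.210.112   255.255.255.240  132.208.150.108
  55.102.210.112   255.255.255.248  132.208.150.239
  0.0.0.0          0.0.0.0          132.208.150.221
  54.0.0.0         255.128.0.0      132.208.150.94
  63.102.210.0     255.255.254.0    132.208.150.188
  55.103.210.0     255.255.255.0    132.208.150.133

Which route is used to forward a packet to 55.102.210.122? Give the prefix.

Entries matching 55.102.210.122:
  0.0.0.0/0 (default, matches everything)
  55.102.210.112/28 (55.102.210.112 - 55.102.210.127)
Most specific is 55.102.210.112/28.

55.102.210.112/28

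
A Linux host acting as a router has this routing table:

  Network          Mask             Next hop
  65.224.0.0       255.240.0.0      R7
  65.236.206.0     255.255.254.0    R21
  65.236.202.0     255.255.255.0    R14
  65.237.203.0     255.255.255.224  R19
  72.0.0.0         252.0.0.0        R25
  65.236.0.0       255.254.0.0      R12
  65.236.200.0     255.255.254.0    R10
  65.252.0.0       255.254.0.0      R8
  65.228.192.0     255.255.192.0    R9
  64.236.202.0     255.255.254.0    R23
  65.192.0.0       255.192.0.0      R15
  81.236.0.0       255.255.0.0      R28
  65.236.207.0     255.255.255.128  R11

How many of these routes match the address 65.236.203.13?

Prefixes containing 65.236.203.13:
  65.192.0.0/10 (65.192.0.0 - 65.255.255.255)
  65.224.0.0/12 (65.224.0.0 - 65.239.255.255)
  65.236.0.0/15 (65.236.0.0 - 65.237.255.255)
Total matching entries: 3.

3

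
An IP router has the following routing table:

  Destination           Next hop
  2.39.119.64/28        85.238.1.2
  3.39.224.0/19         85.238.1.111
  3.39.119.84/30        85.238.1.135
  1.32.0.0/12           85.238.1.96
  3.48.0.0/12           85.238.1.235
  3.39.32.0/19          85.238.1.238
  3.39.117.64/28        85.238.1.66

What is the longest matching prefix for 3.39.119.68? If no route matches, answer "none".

none

3.39.119.68 is outside every listed prefix and there is no default route.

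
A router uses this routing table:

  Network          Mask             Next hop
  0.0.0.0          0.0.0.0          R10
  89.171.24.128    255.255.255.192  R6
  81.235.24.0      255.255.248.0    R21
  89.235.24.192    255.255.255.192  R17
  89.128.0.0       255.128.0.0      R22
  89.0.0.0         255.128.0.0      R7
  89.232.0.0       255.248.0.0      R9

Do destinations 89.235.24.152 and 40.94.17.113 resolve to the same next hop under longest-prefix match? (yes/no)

89.235.24.152: longest match 89.232.0.0/13 -> R9
40.94.17.113: longest match 0.0.0.0/0 -> R10

no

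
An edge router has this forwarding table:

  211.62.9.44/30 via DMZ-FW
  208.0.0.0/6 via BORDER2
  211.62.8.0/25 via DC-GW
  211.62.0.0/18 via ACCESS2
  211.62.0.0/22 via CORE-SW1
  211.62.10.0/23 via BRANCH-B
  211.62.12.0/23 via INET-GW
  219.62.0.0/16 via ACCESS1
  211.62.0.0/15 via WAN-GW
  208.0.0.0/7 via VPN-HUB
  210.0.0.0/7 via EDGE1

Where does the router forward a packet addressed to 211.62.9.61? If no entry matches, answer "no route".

Routes whose prefix contains 211.62.9.61:
  208.0.0.0/6 (208.0.0.0 - 211.255.255.255) -> BORDER2
  210.0.0.0/7 (210.0.0.0 - 211.255.255.255) -> EDGE1
  211.62.0.0/15 (211.62.0.0 - 211.63.255.255) -> WAN-GW
  211.62.0.0/18 (211.62.0.0 - 211.62.63.255) -> ACCESS2
More-specific entries that do NOT match:
  211.62.9.44/30 (211.62.9.44 - 211.62.9.47) does not contain 211.62.9.61
  211.62.8.0/25 (211.62.8.0 - 211.62.8.127) does not contain 211.62.9.61
  211.62.10.0/23 (211.62.10.0 - 211.62.11.255) does not contain 211.62.9.61
  211.62.12.0/23 (211.62.12.0 - 211.62.13.255) does not contain 211.62.9.61
  211.62.0.0/22 (211.62.0.0 - 211.62.3.255) does not contain 211.62.9.61
Longest matching prefix is /18 -> next hop ACCESS2.

ACCESS2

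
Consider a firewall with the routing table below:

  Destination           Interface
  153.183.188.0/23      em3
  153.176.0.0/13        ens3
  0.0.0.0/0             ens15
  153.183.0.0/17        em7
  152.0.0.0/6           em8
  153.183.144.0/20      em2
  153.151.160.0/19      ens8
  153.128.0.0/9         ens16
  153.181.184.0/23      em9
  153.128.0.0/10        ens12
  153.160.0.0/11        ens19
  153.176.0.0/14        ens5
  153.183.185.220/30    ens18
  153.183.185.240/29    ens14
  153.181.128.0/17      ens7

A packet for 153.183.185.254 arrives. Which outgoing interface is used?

Routes whose prefix contains 153.183.185.254:
  0.0.0.0/0 (default, matches everything) -> ens15
  152.0.0.0/6 (152.0.0.0 - 155.255.255.255) -> em8
  153.128.0.0/9 (153.128.0.0 - 153.255.255.255) -> ens16
  153.128.0.0/10 (153.128.0.0 - 153.191.255.255) -> ens12
  153.160.0.0/11 (153.160.0.0 - 153.191.255.255) -> ens19
  153.176.0.0/13 (153.176.0.0 - 153.183.255.255) -> ens3
More-specific entries that do NOT match:
  153.183.185.220/30 (153.183.185.220 - 153.183.185.223) does not contain 153.183.185.254
  153.183.185.240/29 (153.183.185.240 - 153.183.185.247) does not contain 153.183.185.254
  153.183.188.0/23 (153.183.188.0 - 153.183.189.255) does not contain 153.183.185.254
  153.181.184.0/23 (153.181.184.0 - 153.181.185.255) does not contain 153.183.185.254
  153.183.144.0/20 (153.183.144.0 - 153.183.159.255) does not contain 153.183.185.254
  153.151.160.0/19 (153.151.160.0 - 153.151.191.255) does not contain 153.183.185.254
  153.183.0.0/17 (153.183.0.0 - 153.183.127.255) does not contain 153.183.185.254
  153.181.128.0/17 (153.181.128.0 - 153.181.255.255) does not contain 153.183.185.254
  153.176.0.0/14 (153.176.0.0 - 153.179.255.255) does not contain 153.183.185.254
Longest matching prefix is /13 -> interface ens3.

ens3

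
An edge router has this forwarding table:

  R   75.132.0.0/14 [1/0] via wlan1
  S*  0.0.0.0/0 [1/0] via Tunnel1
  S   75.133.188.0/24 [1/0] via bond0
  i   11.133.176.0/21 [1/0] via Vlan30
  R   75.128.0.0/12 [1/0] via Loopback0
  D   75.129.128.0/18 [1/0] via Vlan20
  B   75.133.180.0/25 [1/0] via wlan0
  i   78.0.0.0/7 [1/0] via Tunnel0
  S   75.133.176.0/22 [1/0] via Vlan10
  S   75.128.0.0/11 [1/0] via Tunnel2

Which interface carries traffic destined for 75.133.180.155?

wlan1

Routes whose prefix contains 75.133.180.155:
  0.0.0.0/0 (default, matches everything) -> Tunnel1
  75.128.0.0/11 (75.128.0.0 - 75.159.255.255) -> Tunnel2
  75.128.0.0/12 (75.128.0.0 - 75.143.255.255) -> Loopback0
  75.132.0.0/14 (75.132.0.0 - 75.135.255.255) -> wlan1
More-specific entries that do NOT match:
  75.133.180.0/25 (75.133.180.0 - 75.133.180.127) does not contain 75.133.180.155
  75.133.188.0/24 (75.133.188.0 - 75.133.188.255) does not contain 75.133.180.155
  75.133.176.0/22 (75.133.176.0 - 75.133.179.255) does not contain 75.133.180.155
  11.133.176.0/21 (11.133.176.0 - 11.133.183.255) does not contain 75.133.180.155
  75.129.128.0/18 (75.129.128.0 - 75.129.191.255) does not contain 75.133.180.155
Longest matching prefix is /14 -> interface wlan1.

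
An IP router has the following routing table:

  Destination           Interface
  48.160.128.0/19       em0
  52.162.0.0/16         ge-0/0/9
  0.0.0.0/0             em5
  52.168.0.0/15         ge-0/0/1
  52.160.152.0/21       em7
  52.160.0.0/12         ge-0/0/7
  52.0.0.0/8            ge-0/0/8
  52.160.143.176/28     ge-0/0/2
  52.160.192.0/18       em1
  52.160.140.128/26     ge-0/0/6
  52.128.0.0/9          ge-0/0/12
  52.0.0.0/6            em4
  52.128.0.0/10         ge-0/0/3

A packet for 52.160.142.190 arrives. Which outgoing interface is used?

ge-0/0/7

Routes whose prefix contains 52.160.142.190:
  0.0.0.0/0 (default, matches everything) -> em5
  52.0.0.0/6 (52.0.0.0 - 55.255.255.255) -> em4
  52.0.0.0/8 (52.0.0.0 - 52.255.255.255) -> ge-0/0/8
  52.128.0.0/9 (52.128.0.0 - 52.255.255.255) -> ge-0/0/12
  52.128.0.0/10 (52.128.0.0 - 52.191.255.255) -> ge-0/0/3
  52.160.0.0/12 (52.160.0.0 - 52.175.255.255) -> ge-0/0/7
More-specific entries that do NOT match:
  52.160.143.176/28 (52.160.143.176 - 52.160.143.191) does not contain 52.160.142.190
  52.160.140.128/26 (52.160.140.128 - 52.160.140.191) does not contain 52.160.142.190
  52.160.152.0/21 (52.160.152.0 - 52.160.159.255) does not contain 52.160.142.190
  48.160.128.0/19 (48.160.128.0 - 48.160.159.255) does not contain 52.160.142.190
  52.160.192.0/18 (52.160.192.0 - 52.160.255.255) does not contain 52.160.142.190
  52.162.0.0/16 (52.162.0.0 - 52.162.255.255) does not contain 52.160.142.190
  52.168.0.0/15 (52.168.0.0 - 52.169.255.255) does not contain 52.160.142.190
Longest matching prefix is /12 -> interface ge-0/0/7.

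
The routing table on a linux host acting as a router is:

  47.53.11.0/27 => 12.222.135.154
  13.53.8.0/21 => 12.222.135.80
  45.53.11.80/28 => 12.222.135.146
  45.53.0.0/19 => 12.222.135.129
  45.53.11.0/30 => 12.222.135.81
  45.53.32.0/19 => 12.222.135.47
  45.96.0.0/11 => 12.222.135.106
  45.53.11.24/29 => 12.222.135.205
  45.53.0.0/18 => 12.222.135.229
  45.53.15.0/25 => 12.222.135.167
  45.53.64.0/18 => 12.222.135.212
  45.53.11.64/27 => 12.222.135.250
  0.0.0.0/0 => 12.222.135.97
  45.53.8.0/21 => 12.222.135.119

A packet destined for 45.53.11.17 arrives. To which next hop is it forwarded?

Routes whose prefix contains 45.53.11.17:
  0.0.0.0/0 (default, matches everything) -> 12.222.135.97
  45.53.0.0/18 (45.53.0.0 - 45.53.63.255) -> 12.222.135.229
  45.53.0.0/19 (45.53.0.0 - 45.53.31.255) -> 12.222.135.129
  45.53.8.0/21 (45.53.8.0 - 45.53.15.255) -> 12.222.135.119
More-specific entries that do NOT match:
  45.53.11.0/30 (45.53.11.0 - 45.53.11.3) does not contain 45.53.11.17
  45.53.11.24/29 (45.53.11.24 - 45.53.11.31) does not contain 45.53.11.17
  45.53.11.80/28 (45.53.11.80 - 45.53.11.95) does not contain 45.53.11.17
  47.53.11.0/27 (47.53.11.0 - 47.53.11.31) does not contain 45.53.11.17
  45.53.11.64/27 (45.53.11.64 - 45.53.11.95) does not contain 45.53.11.17
  45.53.15.0/25 (45.53.15.0 - 45.53.15.127) does not contain 45.53.11.17
Longest matching prefix is /21 -> next hop 12.222.135.119.

12.222.135.119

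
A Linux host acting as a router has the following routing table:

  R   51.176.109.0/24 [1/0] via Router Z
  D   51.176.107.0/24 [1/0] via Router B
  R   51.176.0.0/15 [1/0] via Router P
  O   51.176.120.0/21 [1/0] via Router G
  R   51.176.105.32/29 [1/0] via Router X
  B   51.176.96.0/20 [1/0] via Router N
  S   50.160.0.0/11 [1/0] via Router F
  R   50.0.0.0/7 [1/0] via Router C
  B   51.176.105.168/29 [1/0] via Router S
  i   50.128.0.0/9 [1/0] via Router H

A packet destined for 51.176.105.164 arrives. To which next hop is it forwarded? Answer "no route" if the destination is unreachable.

Routes whose prefix contains 51.176.105.164:
  50.0.0.0/7 (50.0.0.0 - 51.255.255.255) -> Router C
  51.176.0.0/15 (51.176.0.0 - 51.177.255.255) -> Router P
  51.176.96.0/20 (51.176.96.0 - 51.176.111.255) -> Router N
More-specific entries that do NOT match:
  51.176.105.32/29 (51.176.105.32 - 51.176.105.39) does not contain 51.176.105.164
  51.176.105.168/29 (51.176.105.168 - 51.176.105.175) does not contain 51.176.105.164
  51.176.109.0/24 (51.176.109.0 - 51.176.109.255) does not contain 51.176.105.164
  51.176.107.0/24 (51.176.107.0 - 51.176.107.255) does not contain 51.176.105.164
  51.176.120.0/21 (51.176.120.0 - 51.176.127.255) does not contain 51.176.105.164
Longest matching prefix is /20 -> next hop Router N.

Router N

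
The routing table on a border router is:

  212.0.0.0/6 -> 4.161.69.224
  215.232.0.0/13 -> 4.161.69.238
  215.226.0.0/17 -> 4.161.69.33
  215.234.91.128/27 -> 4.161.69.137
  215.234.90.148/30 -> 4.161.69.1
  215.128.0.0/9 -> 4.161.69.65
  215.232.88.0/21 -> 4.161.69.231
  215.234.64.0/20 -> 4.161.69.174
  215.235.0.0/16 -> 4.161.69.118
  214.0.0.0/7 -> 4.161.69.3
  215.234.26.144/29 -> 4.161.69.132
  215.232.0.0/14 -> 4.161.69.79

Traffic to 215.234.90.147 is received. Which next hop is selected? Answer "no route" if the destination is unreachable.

4.161.69.79

Routes whose prefix contains 215.234.90.147:
  212.0.0.0/6 (212.0.0.0 - 215.255.255.255) -> 4.161.69.224
  214.0.0.0/7 (214.0.0.0 - 215.255.255.255) -> 4.161.69.3
  215.128.0.0/9 (215.128.0.0 - 215.255.255.255) -> 4.161.69.65
  215.232.0.0/13 (215.232.0.0 - 215.239.255.255) -> 4.161.69.238
  215.232.0.0/14 (215.232.0.0 - 215.235.255.255) -> 4.161.69.79
More-specific entries that do NOT match:
  215.234.90.148/30 (215.234.90.148 - 215.234.90.151) does not contain 215.234.90.147
  215.234.26.144/29 (215.234.26.144 - 215.234.26.151) does not contain 215.234.90.147
  215.234.91.128/27 (215.234.91.128 - 215.234.91.159) does not contain 215.234.90.147
  215.232.88.0/21 (215.232.88.0 - 215.232.95.255) does not contain 215.234.90.147
  215.234.64.0/20 (215.234.64.0 - 215.234.79.255) does not contain 215.234.90.147
  215.226.0.0/17 (215.226.0.0 - 215.226.127.255) does not contain 215.234.90.147
  215.235.0.0/16 (215.235.0.0 - 215.235.255.255) does not contain 215.234.90.147
Longest matching prefix is /14 -> next hop 4.161.69.79.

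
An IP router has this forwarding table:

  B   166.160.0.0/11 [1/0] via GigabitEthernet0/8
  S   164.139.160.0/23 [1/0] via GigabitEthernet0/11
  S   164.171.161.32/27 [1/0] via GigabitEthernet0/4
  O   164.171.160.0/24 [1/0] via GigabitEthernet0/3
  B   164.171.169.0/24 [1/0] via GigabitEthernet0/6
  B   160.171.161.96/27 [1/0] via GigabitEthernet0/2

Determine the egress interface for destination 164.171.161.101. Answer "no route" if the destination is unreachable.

no route

No entry's prefix contains 164.171.161.101; there is no default route.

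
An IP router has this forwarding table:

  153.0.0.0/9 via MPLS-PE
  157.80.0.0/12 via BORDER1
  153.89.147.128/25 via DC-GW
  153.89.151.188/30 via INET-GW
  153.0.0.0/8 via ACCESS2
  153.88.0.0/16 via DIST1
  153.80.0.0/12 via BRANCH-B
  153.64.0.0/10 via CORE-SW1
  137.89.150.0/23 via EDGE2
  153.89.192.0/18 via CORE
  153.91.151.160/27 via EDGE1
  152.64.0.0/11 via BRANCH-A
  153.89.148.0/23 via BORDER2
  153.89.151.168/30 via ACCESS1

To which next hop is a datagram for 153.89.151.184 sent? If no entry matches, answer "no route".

Routes whose prefix contains 153.89.151.184:
  153.0.0.0/8 (153.0.0.0 - 153.255.255.255) -> ACCESS2
  153.0.0.0/9 (153.0.0.0 - 153.127.255.255) -> MPLS-PE
  153.64.0.0/10 (153.64.0.0 - 153.127.255.255) -> CORE-SW1
  153.80.0.0/12 (153.80.0.0 - 153.95.255.255) -> BRANCH-B
More-specific entries that do NOT match:
  153.89.151.188/30 (153.89.151.188 - 153.89.151.191) does not contain 153.89.151.184
  153.89.151.168/30 (153.89.151.168 - 153.89.151.171) does not contain 153.89.151.184
  153.91.151.160/27 (153.91.151.160 - 153.91.151.191) does not contain 153.89.151.184
  153.89.147.128/25 (153.89.147.128 - 153.89.147.255) does not contain 153.89.151.184
  137.89.150.0/23 (137.89.150.0 - 137.89.151.255) does not contain 153.89.151.184
  153.89.148.0/23 (153.89.148.0 - 153.89.149.255) does not contain 153.89.151.184
  153.89.192.0/18 (153.89.192.0 - 153.89.255.255) does not contain 153.89.151.184
  153.88.0.0/16 (153.88.0.0 - 153.88.255.255) does not contain 153.89.151.184
Longest matching prefix is /12 -> next hop BRANCH-B.

BRANCH-B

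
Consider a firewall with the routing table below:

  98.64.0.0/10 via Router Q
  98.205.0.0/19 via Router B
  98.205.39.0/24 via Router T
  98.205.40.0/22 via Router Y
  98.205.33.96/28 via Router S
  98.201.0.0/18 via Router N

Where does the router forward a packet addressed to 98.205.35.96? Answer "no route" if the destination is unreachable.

No entry's prefix contains 98.205.35.96; there is no default route.

no route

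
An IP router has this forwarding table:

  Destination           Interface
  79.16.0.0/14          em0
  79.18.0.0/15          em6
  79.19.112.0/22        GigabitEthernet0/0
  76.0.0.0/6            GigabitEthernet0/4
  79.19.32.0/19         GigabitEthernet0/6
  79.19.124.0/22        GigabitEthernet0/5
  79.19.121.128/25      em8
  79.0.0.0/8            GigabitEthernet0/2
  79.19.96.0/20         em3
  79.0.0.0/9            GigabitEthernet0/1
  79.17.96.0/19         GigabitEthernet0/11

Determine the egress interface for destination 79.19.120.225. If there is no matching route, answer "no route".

Routes whose prefix contains 79.19.120.225:
  76.0.0.0/6 (76.0.0.0 - 79.255.255.255) -> GigabitEthernet0/4
  79.0.0.0/8 (79.0.0.0 - 79.255.255.255) -> GigabitEthernet0/2
  79.0.0.0/9 (79.0.0.0 - 79.127.255.255) -> GigabitEthernet0/1
  79.16.0.0/14 (79.16.0.0 - 79.19.255.255) -> em0
  79.18.0.0/15 (79.18.0.0 - 79.19.255.255) -> em6
More-specific entries that do NOT match:
  79.19.121.128/25 (79.19.121.128 - 79.19.121.255) does not contain 79.19.120.225
  79.19.112.0/22 (79.19.112.0 - 79.19.115.255) does not contain 79.19.120.225
  79.19.124.0/22 (79.19.124.0 - 79.19.127.255) does not contain 79.19.120.225
  79.19.96.0/20 (79.19.96.0 - 79.19.111.255) does not contain 79.19.120.225
  79.19.32.0/19 (79.19.32.0 - 79.19.63.255) does not contain 79.19.120.225
  79.17.96.0/19 (79.17.96.0 - 79.17.127.255) does not contain 79.19.120.225
Longest matching prefix is /15 -> interface em6.

em6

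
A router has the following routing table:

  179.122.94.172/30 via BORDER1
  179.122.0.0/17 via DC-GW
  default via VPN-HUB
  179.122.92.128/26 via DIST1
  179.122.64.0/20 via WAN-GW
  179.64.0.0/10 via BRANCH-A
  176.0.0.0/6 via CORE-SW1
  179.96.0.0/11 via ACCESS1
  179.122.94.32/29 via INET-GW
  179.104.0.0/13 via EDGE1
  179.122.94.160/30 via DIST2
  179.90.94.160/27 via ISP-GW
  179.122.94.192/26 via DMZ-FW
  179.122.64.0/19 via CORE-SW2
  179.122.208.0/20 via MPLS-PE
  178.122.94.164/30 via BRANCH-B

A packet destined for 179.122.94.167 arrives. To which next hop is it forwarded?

Routes whose prefix contains 179.122.94.167:
  0.0.0.0/0 (default, matches everything) -> VPN-HUB
  176.0.0.0/6 (176.0.0.0 - 179.255.255.255) -> CORE-SW1
  179.64.0.0/10 (179.64.0.0 - 179.127.255.255) -> BRANCH-A
  179.96.0.0/11 (179.96.0.0 - 179.127.255.255) -> ACCESS1
  179.122.0.0/17 (179.122.0.0 - 179.122.127.255) -> DC-GW
  179.122.64.0/19 (179.122.64.0 - 179.122.95.255) -> CORE-SW2
More-specific entries that do NOT match:
  179.122.94.172/30 (179.122.94.172 - 179.122.94.175) does not contain 179.122.94.167
  179.122.94.160/30 (179.122.94.160 - 179.122.94.163) does not contain 179.122.94.167
  178.122.94.164/30 (178.122.94.164 - 178.122.94.167) does not contain 179.122.94.167
  179.122.94.32/29 (179.122.94.32 - 179.122.94.39) does not contain 179.122.94.167
  179.90.94.160/27 (179.90.94.160 - 179.90.94.191) does not contain 179.122.94.167
  179.122.92.128/26 (179.122.92.128 - 179.122.92.191) does not contain 179.122.94.167
  179.122.94.192/26 (179.122.94.192 - 179.122.94.255) does not contain 179.122.94.167
  179.122.64.0/20 (179.122.64.0 - 179.122.79.255) does not contain 179.122.94.167
  179.122.208.0/20 (179.122.208.0 - 179.122.223.255) does not contain 179.122.94.167
Longest matching prefix is /19 -> next hop CORE-SW2.

CORE-SW2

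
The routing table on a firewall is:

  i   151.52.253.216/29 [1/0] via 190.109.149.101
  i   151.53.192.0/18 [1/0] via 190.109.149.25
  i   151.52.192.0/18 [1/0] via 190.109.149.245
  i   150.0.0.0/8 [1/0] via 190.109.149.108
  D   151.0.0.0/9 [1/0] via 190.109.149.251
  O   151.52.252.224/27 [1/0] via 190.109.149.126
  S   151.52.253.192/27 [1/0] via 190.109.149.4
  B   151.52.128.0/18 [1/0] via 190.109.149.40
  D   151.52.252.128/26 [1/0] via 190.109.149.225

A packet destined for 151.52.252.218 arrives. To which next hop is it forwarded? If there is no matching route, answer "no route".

Routes whose prefix contains 151.52.252.218:
  151.0.0.0/9 (151.0.0.0 - 151.127.255.255) -> 190.109.149.251
  151.52.192.0/18 (151.52.192.0 - 151.52.255.255) -> 190.109.149.245
More-specific entries that do NOT match:
  151.52.253.216/29 (151.52.253.216 - 151.52.253.223) does not contain 151.52.252.218
  151.52.252.224/27 (151.52.252.224 - 151.52.252.255) does not contain 151.52.252.218
  151.52.253.192/27 (151.52.253.192 - 151.52.253.223) does not contain 151.52.252.218
  151.52.252.128/26 (151.52.252.128 - 151.52.252.191) does not contain 151.52.252.218
Longest matching prefix is /18 -> next hop 190.109.149.245.

190.109.149.245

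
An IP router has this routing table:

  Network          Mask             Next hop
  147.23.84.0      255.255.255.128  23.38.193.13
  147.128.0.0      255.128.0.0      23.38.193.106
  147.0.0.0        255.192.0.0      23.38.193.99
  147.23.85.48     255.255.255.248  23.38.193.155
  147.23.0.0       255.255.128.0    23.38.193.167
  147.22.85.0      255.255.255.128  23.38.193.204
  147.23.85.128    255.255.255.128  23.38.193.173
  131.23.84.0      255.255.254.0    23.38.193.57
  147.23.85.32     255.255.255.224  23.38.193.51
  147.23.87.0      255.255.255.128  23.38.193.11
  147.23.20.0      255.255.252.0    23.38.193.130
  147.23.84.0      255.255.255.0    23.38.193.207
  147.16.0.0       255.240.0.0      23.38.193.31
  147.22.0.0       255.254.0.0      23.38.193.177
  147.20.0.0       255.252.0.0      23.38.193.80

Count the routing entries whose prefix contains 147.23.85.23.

Prefixes containing 147.23.85.23:
  147.0.0.0/10 (147.0.0.0 - 147.63.255.255)
  147.16.0.0/12 (147.16.0.0 - 147.31.255.255)
  147.20.0.0/14 (147.20.0.0 - 147.23.255.255)
  147.22.0.0/15 (147.22.0.0 - 147.23.255.255)
  147.23.0.0/17 (147.23.0.0 - 147.23.127.255)
Total matching entries: 5.

5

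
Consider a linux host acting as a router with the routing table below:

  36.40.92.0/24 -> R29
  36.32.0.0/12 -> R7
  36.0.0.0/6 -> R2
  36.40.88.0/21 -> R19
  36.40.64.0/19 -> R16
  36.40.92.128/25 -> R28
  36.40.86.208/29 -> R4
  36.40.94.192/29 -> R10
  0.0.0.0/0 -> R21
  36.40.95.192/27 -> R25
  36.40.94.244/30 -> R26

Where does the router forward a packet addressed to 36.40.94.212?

R19

Routes whose prefix contains 36.40.94.212:
  0.0.0.0/0 (default, matches everything) -> R21
  36.0.0.0/6 (36.0.0.0 - 39.255.255.255) -> R2
  36.32.0.0/12 (36.32.0.0 - 36.47.255.255) -> R7
  36.40.64.0/19 (36.40.64.0 - 36.40.95.255) -> R16
  36.40.88.0/21 (36.40.88.0 - 36.40.95.255) -> R19
More-specific entries that do NOT match:
  36.40.94.244/30 (36.40.94.244 - 36.40.94.247) does not contain 36.40.94.212
  36.40.86.208/29 (36.40.86.208 - 36.40.86.215) does not contain 36.40.94.212
  36.40.94.192/29 (36.40.94.192 - 36.40.94.199) does not contain 36.40.94.212
  36.40.95.192/27 (36.40.95.192 - 36.40.95.223) does not contain 36.40.94.212
  36.40.92.128/25 (36.40.92.128 - 36.40.92.255) does not contain 36.40.94.212
  36.40.92.0/24 (36.40.92.0 - 36.40.92.255) does not contain 36.40.94.212
Longest matching prefix is /21 -> next hop R19.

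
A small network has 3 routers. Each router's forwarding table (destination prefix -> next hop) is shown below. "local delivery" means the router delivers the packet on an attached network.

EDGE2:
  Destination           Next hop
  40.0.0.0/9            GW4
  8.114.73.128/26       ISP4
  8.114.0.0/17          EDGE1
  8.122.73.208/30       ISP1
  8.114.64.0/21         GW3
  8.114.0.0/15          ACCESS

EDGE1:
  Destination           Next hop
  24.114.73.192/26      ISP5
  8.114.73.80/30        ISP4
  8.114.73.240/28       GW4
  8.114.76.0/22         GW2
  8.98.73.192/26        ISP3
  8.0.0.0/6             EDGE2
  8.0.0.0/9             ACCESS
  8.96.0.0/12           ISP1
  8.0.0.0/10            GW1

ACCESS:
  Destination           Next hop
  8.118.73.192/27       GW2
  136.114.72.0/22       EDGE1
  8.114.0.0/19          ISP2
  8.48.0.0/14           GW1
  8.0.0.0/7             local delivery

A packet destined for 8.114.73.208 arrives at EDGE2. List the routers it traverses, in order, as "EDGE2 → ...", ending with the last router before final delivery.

EDGE2 → EDGE1 → ACCESS

At EDGE2: longest match for 8.114.73.208 is 8.114.0.0/17 -> EDGE1
At EDGE1: longest match for 8.114.73.208 is 8.0.0.0/9 -> ACCESS
At ACCESS: longest match for 8.114.73.208 is 8.0.0.0/7 -> local delivery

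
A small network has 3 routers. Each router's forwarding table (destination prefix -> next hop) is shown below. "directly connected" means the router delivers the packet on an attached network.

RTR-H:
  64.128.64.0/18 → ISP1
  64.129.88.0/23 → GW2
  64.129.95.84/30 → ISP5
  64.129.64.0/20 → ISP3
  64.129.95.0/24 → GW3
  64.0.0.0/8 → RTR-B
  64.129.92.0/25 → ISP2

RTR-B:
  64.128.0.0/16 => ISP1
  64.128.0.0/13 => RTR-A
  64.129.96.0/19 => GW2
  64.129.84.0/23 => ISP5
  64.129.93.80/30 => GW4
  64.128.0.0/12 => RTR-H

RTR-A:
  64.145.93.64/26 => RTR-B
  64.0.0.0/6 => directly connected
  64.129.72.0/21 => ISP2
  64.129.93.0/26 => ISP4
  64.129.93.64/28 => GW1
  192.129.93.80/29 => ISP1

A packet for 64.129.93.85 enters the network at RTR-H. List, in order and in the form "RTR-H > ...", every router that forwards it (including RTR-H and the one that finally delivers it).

At RTR-H: longest match for 64.129.93.85 is 64.0.0.0/8 -> RTR-B
At RTR-B: longest match for 64.129.93.85 is 64.128.0.0/13 -> RTR-A
At RTR-A: longest match for 64.129.93.85 is 64.0.0.0/6 -> directly connected

RTR-H > RTR-B > RTR-A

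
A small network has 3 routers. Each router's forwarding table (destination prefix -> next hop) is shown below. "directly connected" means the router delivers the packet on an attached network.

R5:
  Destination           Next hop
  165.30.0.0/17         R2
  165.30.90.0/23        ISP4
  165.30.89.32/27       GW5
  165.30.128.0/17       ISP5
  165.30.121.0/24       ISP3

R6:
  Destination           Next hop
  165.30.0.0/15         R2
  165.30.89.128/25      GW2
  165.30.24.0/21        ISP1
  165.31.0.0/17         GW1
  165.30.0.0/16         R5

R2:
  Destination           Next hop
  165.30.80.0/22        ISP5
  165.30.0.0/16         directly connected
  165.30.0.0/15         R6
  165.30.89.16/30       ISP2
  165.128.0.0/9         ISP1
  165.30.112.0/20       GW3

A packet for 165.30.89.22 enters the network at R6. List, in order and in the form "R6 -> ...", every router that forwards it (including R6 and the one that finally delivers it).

At R6: longest match for 165.30.89.22 is 165.30.0.0/16 -> R5
At R5: longest match for 165.30.89.22 is 165.30.0.0/17 -> R2
At R2: longest match for 165.30.89.22 is 165.30.0.0/16 -> directly connected

R6 -> R5 -> R2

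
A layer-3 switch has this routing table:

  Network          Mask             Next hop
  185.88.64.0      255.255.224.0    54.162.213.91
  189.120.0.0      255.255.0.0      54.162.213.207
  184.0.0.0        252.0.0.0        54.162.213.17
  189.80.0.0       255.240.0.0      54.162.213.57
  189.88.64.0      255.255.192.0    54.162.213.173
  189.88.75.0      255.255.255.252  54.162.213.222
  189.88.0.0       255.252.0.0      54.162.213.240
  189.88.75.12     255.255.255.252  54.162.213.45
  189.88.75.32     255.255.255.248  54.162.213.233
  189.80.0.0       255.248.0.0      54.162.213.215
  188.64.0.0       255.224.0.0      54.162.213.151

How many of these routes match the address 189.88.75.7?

3

Prefixes containing 189.88.75.7:
  189.80.0.0/12 (189.80.0.0 - 189.95.255.255)
  189.88.0.0/14 (189.88.0.0 - 189.91.255.255)
  189.88.64.0/18 (189.88.64.0 - 189.88.127.255)
Total matching entries: 3.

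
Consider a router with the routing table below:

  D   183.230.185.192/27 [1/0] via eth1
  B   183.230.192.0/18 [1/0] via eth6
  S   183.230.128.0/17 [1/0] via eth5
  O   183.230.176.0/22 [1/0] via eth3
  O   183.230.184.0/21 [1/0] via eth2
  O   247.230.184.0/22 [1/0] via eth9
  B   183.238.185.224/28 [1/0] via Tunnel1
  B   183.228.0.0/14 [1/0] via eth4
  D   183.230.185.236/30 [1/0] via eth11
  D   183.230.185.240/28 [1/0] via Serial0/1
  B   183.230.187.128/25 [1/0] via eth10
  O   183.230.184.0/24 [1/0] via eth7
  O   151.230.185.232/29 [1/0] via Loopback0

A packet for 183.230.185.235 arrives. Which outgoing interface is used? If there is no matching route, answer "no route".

eth2

Routes whose prefix contains 183.230.185.235:
  183.228.0.0/14 (183.228.0.0 - 183.231.255.255) -> eth4
  183.230.128.0/17 (183.230.128.0 - 183.230.255.255) -> eth5
  183.230.184.0/21 (183.230.184.0 - 183.230.191.255) -> eth2
More-specific entries that do NOT match:
  183.230.185.236/30 (183.230.185.236 - 183.230.185.239) does not contain 183.230.185.235
  151.230.185.232/29 (151.230.185.232 - 151.230.185.239) does not contain 183.230.185.235
  183.238.185.224/28 (183.238.185.224 - 183.238.185.239) does not contain 183.230.185.235
  183.230.185.240/28 (183.230.185.240 - 183.230.185.255) does not contain 183.230.185.235
  183.230.185.192/27 (183.230.185.192 - 183.230.185.223) does not contain 183.230.185.235
  183.230.187.128/25 (183.230.187.128 - 183.230.187.255) does not contain 183.230.185.235
  183.230.184.0/24 (183.230.184.0 - 183.230.184.255) does not contain 183.230.185.235
  183.230.176.0/22 (183.230.176.0 - 183.230.179.255) does not contain 183.230.185.235
  247.230.184.0/22 (247.230.184.0 - 247.230.187.255) does not contain 183.230.185.235
Longest matching prefix is /21 -> interface eth2.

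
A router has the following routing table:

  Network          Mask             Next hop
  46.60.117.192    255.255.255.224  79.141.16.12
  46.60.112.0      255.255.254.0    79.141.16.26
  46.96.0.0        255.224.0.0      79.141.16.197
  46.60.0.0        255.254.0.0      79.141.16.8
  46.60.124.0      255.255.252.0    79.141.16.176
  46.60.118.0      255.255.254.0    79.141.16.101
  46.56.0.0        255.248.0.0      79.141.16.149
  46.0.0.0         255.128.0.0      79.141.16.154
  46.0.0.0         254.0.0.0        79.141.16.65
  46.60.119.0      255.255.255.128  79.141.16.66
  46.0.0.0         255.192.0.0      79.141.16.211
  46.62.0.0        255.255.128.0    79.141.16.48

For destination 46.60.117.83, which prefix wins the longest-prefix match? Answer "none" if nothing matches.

Entries matching 46.60.117.83:
  46.0.0.0/7 (46.0.0.0 - 47.255.255.255)
  46.0.0.0/9 (46.0.0.0 - 46.127.255.255)
  46.0.0.0/10 (46.0.0.0 - 46.63.255.255)
  46.56.0.0/13 (46.56.0.0 - 46.63.255.255)
  46.60.0.0/15 (46.60.0.0 - 46.61.255.255)
Most specific is 46.60.0.0/15.

46.60.0.0/15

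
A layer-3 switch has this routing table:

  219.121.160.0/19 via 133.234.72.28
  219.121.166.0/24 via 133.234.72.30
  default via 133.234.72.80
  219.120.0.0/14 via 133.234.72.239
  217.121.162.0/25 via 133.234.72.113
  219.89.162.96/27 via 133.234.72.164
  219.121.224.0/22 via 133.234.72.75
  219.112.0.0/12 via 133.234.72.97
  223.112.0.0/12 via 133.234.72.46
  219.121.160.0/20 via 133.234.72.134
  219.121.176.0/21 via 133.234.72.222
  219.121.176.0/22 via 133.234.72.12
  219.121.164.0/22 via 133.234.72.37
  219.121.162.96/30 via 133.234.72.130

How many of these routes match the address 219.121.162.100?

5

Prefixes containing 219.121.162.100:
  0.0.0.0/0 (default, matches everything)
  219.112.0.0/12 (219.112.0.0 - 219.127.255.255)
  219.120.0.0/14 (219.120.0.0 - 219.123.255.255)
  219.121.160.0/19 (219.121.160.0 - 219.121.191.255)
  219.121.160.0/20 (219.121.160.0 - 219.121.175.255)
Total matching entries: 5.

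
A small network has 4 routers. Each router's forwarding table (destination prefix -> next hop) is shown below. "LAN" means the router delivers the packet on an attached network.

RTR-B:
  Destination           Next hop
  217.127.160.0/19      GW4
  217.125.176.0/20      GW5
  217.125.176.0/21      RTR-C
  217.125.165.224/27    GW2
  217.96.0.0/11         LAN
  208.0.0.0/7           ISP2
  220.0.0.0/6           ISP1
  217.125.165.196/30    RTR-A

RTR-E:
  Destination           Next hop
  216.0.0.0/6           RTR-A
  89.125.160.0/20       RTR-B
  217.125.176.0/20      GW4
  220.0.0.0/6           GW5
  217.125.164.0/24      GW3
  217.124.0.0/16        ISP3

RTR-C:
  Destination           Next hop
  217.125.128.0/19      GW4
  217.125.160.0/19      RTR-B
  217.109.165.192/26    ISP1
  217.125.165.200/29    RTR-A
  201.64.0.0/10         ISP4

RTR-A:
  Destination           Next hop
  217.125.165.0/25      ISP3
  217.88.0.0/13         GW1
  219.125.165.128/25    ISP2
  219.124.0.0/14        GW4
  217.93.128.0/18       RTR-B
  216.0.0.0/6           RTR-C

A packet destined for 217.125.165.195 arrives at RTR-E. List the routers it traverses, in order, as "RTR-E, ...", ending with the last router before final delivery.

RTR-E, RTR-A, RTR-C, RTR-B

At RTR-E: longest match for 217.125.165.195 is 216.0.0.0/6 -> RTR-A
At RTR-A: longest match for 217.125.165.195 is 216.0.0.0/6 -> RTR-C
At RTR-C: longest match for 217.125.165.195 is 217.125.160.0/19 -> RTR-B
At RTR-B: longest match for 217.125.165.195 is 217.96.0.0/11 -> LAN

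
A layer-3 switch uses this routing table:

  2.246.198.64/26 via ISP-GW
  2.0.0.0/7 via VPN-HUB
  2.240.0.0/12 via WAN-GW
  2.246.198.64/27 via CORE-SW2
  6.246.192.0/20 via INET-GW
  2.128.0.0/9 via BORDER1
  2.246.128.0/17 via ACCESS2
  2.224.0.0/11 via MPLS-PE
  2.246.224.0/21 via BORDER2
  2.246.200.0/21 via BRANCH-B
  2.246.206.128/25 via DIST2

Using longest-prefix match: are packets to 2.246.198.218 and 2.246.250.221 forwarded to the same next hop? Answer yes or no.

2.246.198.218: longest match 2.246.128.0/17 -> ACCESS2
2.246.250.221: longest match 2.246.128.0/17 -> ACCESS2

yes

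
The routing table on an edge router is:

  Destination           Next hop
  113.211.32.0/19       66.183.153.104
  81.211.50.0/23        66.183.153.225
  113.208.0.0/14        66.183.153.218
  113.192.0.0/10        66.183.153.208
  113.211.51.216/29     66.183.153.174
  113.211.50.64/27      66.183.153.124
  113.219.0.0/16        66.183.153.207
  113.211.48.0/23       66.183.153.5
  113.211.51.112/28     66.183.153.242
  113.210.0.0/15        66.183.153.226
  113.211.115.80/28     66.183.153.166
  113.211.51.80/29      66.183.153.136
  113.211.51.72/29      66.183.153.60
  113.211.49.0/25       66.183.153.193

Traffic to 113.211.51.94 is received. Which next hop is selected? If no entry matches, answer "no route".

Routes whose prefix contains 113.211.51.94:
  113.192.0.0/10 (113.192.0.0 - 113.255.255.255) -> 66.183.153.208
  113.208.0.0/14 (113.208.0.0 - 113.211.255.255) -> 66.183.153.218
  113.210.0.0/15 (113.210.0.0 - 113.211.255.255) -> 66.183.153.226
  113.211.32.0/19 (113.211.32.0 - 113.211.63.255) -> 66.183.153.104
More-specific entries that do NOT match:
  113.211.51.216/29 (113.211.51.216 - 113.211.51.223) does not contain 113.211.51.94
  113.211.51.80/29 (113.211.51.80 - 113.211.51.87) does not contain 113.211.51.94
  113.211.51.72/29 (113.211.51.72 - 113.211.51.79) does not contain 113.211.51.94
  113.211.51.112/28 (113.211.51.112 - 113.211.51.127) does not contain 113.211.51.94
  113.211.115.80/28 (113.211.115.80 - 113.211.115.95) does not contain 113.211.51.94
  113.211.50.64/27 (113.211.50.64 - 113.211.50.95) does not contain 113.211.51.94
  113.211.49.0/25 (113.211.49.0 - 113.211.49.127) does not contain 113.211.51.94
  81.211.50.0/23 (81.211.50.0 - 81.211.51.255) does not contain 113.211.51.94
  113.211.48.0/23 (113.211.48.0 - 113.211.49.255) does not contain 113.211.51.94
Longest matching prefix is /19 -> next hop 66.183.153.104.

66.183.153.104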